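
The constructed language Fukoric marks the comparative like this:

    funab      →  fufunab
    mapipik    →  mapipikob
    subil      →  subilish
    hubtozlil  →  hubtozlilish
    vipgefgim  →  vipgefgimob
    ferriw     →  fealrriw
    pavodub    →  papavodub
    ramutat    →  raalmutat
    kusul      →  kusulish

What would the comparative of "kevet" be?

"kevet" ends in -t. The one such stem in the data (ramutat → raalmutat) inserts -al- after the first vowel (as does ferriw), so the same rule applies.
The other patterns: stems ending in -l add -ish; stems ending in -b repeat the first consonant+vowel as a prefix; stems ending in -k or -m add -ob.
So kevet → kealvet.

kealvet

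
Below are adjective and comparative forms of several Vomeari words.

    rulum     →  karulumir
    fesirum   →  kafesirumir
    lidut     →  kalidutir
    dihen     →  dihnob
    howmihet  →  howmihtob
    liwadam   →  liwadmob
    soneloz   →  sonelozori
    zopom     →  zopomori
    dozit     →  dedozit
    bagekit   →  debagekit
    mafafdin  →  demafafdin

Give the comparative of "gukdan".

gukdnob

lidut and howmihet both end in -t yet inflect differently (kalidutir, howmihtob), so the final letter is not what conditions the rule; the last vowel is.
"gukdan" has last vowel 'a'. The one such stem in the data (liwadam → liwadmob) deletes the last vowel and adds -ob (as do dihen, howmihet), so the same rule applies.
So gukdan → gukdnob.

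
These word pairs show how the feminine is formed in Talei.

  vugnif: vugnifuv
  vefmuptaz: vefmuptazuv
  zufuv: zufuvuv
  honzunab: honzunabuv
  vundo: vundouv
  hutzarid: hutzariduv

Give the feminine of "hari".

Every pair shown (vugnif → vugnifuv, vefmuptaz → vefmuptazuv, zufuv → zufuvuv, …) follows the same rule: add -uv.
So hari → hariuv.

hariuv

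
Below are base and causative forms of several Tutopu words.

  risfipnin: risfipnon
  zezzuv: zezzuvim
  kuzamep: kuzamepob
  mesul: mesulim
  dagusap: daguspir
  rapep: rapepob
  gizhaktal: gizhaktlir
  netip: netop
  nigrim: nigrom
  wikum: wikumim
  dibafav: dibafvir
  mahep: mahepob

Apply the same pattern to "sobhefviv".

netip and dagusap both end in -p yet inflect differently (netop, daguspir), so the final letter is not what conditions the rule; the last vowel is.
"sobhefviv" has last vowel 'i'. The stems whose last vowel is 'i' (netip → netop, risfipnin → risfipnon, nigrim → nigrom) change the last vowel to 'o'.
The other patterns: stems whose last vowel is 'a' delete the last vowel and add -ir; stems whose last vowel is 'u' add -im; stems whose last vowel is 'e' add -ob.
So sobhefviv → sobhefvov.

sobhefvov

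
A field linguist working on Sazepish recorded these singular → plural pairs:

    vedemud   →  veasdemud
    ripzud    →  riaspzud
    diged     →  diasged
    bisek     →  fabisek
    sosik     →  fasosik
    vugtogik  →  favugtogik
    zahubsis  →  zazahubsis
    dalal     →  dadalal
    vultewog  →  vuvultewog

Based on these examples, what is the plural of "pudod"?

diged and bisek both have last vowel 'e' yet inflect differently (diasged, fabisek), so the last vowel is not what conditions the rule; the final letter is.
"pudod" ends in -d. The stems ending in -d (vedemud → veasdemud, ripzud → riaspzud, diged → diasged) insert -as- after the first vowel.
So pudod → puasdod.

puasdod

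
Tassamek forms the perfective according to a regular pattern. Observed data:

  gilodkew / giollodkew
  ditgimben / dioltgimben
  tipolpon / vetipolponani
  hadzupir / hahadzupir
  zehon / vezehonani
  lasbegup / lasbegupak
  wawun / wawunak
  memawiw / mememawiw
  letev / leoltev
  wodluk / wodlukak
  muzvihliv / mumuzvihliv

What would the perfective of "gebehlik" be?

gegebehlik

muzvihliv and letev both end in -v yet inflect differently (mumuzvihliv, leoltev), so the final letter is not what conditions the rule; the last vowel is.
"gebehlik" has last vowel 'i'. The stems whose last vowel is 'i' (muzvihliv → mumuzvihliv, hadzupir → hahadzupir, memawiw → mememawiw) repeat the first consonant+vowel as a prefix.
The other patterns: stems whose last vowel is 'o' add ve- … -ani around the stem; stems whose last vowel is 'e' insert -ol- after the first vowel; stems whose last vowel is 'u' add -ak.
So gebehlik → gegebehlik.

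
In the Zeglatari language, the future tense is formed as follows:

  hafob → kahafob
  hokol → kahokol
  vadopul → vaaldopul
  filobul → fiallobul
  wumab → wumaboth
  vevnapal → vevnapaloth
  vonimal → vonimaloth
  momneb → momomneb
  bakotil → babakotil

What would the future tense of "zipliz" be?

zizipliz

hokol and vadopul both end in -l yet inflect differently (kahokol, vaaldopul), so the final letter is not what conditions the rule; the last vowel is.
"zipliz" has last vowel 'i'. The one such stem in the data (bakotil → babakotil) repeats the first consonant+vowel as a prefix (as does momneb), so the same rule applies.
The other patterns: stems whose last vowel is 'o' add the prefix ka-; stems whose last vowel is 'u' insert -al- after the first vowel; stems whose last vowel is 'a' add -oth.
So zipliz → zizipliz.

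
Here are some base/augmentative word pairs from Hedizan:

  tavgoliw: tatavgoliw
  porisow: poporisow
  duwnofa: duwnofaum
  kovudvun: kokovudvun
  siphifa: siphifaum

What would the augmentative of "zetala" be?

duwnofa and kovudvun both have 3 vowels yet inflect differently (duwnofaum, kokovudvun), so the number of vowels is not what conditions the rule; the final letter is.
"zetala" ends in -a. The stems ending in -a (duwnofa → duwnofaum, siphifa → siphifaum) add -um.
The other pattern: stems ending in -n or -w repeat the first consonant+vowel as a prefix.
So zetala → zetalaum.

zetalaum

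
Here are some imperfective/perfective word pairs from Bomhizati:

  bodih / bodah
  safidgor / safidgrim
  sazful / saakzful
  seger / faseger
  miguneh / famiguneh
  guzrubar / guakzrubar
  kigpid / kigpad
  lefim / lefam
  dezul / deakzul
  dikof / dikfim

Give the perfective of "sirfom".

sirfmim

"sirfom" has last vowel 'o'. The stems whose last vowel is 'o' (safidgor → safidgrim, dikof → dikfim) delete the last vowel and add -im.
So sirfom → sirfmim.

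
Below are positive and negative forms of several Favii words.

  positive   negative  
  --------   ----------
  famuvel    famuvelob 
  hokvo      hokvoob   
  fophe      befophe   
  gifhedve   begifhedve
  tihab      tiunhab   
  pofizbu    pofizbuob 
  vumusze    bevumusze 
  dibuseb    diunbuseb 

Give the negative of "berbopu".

berbopuob

dibuseb and vumusze both have last vowel 'e' yet inflect differently (diunbuseb, bevumusze), so the last vowel is not what conditions the rule; the final letter is.
"berbopu" ends in -u. The one such stem in the data (pofizbu → pofizbuob) adds -ob, so the same rule applies.
The other patterns: stems ending in -b insert -un- after the first vowel; stems ending in -e add the prefix be-.
So berbopu → berbopuob.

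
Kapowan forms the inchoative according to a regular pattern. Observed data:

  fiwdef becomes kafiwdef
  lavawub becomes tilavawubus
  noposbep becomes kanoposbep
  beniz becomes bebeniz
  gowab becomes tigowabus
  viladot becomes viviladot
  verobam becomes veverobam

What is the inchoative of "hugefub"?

"hugefub" ends in -b. The stems ending in -b (gowab → tigowabus, lavawub → tilavawubus) add ti- … -us around the stem.
So hugefub → tihugefubus.

tihugefubus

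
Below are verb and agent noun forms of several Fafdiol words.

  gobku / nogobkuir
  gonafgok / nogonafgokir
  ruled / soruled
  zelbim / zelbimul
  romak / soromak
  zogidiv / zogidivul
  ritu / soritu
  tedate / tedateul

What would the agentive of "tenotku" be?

gobku and ritu both end in -u yet inflect differently (nogobkuir, soritu), so the final letter is not what conditions the rule; the first letter is.
"tenotku" begins with t-. The one such stem in the data (tedate → tedateul) adds -ul, so the same rule applies.
The other patterns: stems beginning with g- add no- … -ir around the stem; stems beginning with r- add the prefix so-.
So tenotku → tenotkuul.

tenotkuul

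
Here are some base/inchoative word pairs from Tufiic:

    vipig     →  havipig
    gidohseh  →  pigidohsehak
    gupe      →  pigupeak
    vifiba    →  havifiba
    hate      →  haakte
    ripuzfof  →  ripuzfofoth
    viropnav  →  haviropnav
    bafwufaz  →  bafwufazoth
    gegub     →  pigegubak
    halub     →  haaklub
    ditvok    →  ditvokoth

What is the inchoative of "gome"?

halub and gegub both end in -b yet inflect differently (haaklub, pigegubak), so the final letter is not what conditions the rule; the first letter is.
"gome" begins with g-. The stems beginning with g- (gegub → pigegubak, gupe → pigupeak, gidohseh → pigidohsehak) add pi- … -ak around the stem.
The other patterns: stems beginning with h- insert -ak- after the first vowel; stems beginning with v- add the prefix ha-; stems beginning with b-, d- or r- add -oth.
So gome → pigomeak.

pigomeak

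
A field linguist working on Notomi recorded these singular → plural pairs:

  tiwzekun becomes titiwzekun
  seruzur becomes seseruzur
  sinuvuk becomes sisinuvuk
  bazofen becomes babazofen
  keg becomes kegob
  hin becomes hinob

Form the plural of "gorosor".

tiwzekun and hin both end in -n yet inflect differently (titiwzekun, hinob), so the final letter is not what conditions the rule; the number of vowels is.
"gorosor" has 3 vowels. The stems with 3 vowels (tiwzekun → titiwzekun, seruzur → seseruzur, sinuvuk → sisinuvuk) repeat the first consonant+vowel as a prefix.
So gorosor → gogorosor.

gogorosor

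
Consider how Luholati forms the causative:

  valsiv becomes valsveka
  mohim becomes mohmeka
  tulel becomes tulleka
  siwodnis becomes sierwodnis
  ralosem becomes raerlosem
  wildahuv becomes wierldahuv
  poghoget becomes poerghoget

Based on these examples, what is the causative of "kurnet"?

"kurnet" has 2 vowels. The stems with 2 vowels (valsiv → valsveka, mohim → mohmeka, tulel → tulleka) delete the last vowel and add -eka.
The other pattern: stems with 3 vowels insert -er- after the first vowel.
So kurnet → kurnteka.

kurnteka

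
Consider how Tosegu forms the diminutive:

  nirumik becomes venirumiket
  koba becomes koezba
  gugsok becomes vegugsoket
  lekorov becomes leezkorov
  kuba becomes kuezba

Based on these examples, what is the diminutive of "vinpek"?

gugsok and lekorov both have last vowel 'o' yet inflect differently (vegugsoket, leezkorov), so the last vowel is not what conditions the rule; the final letter is.
"vinpek" ends in -k. The stems ending in -k (gugsok → vegugsoket, nirumik → venirumiket) add ve- … -et around the stem.
So vinpek → vevinpeket.

vevinpeket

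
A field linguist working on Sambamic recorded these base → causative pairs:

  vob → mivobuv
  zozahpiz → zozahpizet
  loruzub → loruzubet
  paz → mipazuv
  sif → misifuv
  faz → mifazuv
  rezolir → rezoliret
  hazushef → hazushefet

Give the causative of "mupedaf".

hazushef and sif both end in -f yet inflect differently (hazushefet, misifuv), so the final letter is not what conditions the rule; the number of vowels is.
"mupedaf" has 3 vowels. The stems with 3 vowels (hazushef → hazushefet, loruzub → loruzubet, rezolir → rezoliret) add -et.
The other pattern: stems with 1 vowel add mi- … -uv around the stem.
So mupedaf → mupedafet.

mupedafet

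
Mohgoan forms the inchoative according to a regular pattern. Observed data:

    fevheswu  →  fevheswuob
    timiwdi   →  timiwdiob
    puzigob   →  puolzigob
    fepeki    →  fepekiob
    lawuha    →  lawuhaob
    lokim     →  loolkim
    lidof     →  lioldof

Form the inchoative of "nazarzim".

fepeki and lokim both have last vowel 'i' yet inflect differently (fepekiob, loolkim), so the last vowel is not what conditions the rule; whether the stem ends in a vowel or a consonant is.
"nazarzim" ends in a consonant. The stems ending in a consonant (lidof → lioldof, puzigob → puolzigob, lokim → loolkim) insert -ol- after the first vowel.
The other pattern: stems ending in a vowel add -ob.
So nazarzim → naolzarzim.

naolzarzim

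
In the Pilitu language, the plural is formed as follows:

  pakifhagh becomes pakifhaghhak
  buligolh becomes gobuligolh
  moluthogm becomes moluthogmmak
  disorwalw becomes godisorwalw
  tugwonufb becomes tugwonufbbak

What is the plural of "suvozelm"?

gosuvozelm

"suvozelm" has second-to-last letter 'l'. The stems whose second-to-last letter is 'l' (disorwalw → godisorwalw, buligolh → gobuligolh) add the prefix go-.
So suvozelm → gosuvozelm.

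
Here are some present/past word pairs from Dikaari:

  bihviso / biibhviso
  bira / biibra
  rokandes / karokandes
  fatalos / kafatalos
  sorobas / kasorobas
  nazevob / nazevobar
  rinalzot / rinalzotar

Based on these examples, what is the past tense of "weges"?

bihviso and fatalos both have last vowel 'o' yet inflect differently (biibhviso, kafatalos), so the last vowel is not what conditions the rule; the final letter is.
"weges" ends in -s. The stems ending in -s (rokandes → karokandes, fatalos → kafatalos, sorobas → kasorobas) add the prefix ka-.
The other patterns: stems ending in -a or -o insert -ib- after the first vowel; stems ending in -b or -t add -ar.
So weges → kaweges.

kaweges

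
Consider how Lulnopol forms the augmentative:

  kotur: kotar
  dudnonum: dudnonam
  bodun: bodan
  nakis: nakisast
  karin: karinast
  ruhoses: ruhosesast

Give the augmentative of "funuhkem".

funuhkemast

"funuhkem" has last vowel 'e'. The one such stem in the data (ruhoses → ruhosesast) adds -ast, so the same rule applies.
So funuhkem → funuhkemast.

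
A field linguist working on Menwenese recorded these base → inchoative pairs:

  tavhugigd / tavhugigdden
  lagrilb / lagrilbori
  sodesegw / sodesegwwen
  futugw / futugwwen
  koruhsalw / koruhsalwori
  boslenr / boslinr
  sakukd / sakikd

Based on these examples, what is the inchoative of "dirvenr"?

dirvinr

"dirvenr" has second-to-last letter 'n'. The one such stem in the data (boslenr → boslinr) changes the last vowel to 'i' (as does sakukd), so the same rule applies.
The other patterns: stems whose second-to-last letter is 'l' add -ori; stems whose second-to-last letter is 'g' double the final consonant and add -en.
So dirvenr → dirvinr.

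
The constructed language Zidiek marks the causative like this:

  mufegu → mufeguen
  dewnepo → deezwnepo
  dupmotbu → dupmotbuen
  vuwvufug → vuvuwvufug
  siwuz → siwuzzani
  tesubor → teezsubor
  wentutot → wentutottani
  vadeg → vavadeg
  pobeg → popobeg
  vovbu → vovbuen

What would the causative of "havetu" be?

siwuz and vuwvufug both have last vowel 'u' yet inflect differently (siwuzzani, vuvuwvufug), so the last vowel is not what conditions the rule; the final letter is.
"havetu" ends in -u. The stems ending in -u (dupmotbu → dupmotbuen, mufegu → mufeguen, vovbu → vovbuen) add -en.
The other patterns: stems ending in -t or -z double the final consonant and add -ani; stems ending in -g repeat the first consonant+vowel as a prefix; stems ending in -o or -r insert -ez- after the first vowel.
So havetu → havetuen.

havetuen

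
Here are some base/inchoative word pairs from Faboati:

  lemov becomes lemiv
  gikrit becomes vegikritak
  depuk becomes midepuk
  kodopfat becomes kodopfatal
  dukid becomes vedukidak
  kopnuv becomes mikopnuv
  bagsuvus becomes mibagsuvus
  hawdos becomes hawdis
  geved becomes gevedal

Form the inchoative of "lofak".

lemov and kopnuv both end in -v yet inflect differently (lemiv, mikopnuv), so the final letter is not what conditions the rule; the last vowel is.
"lofak" has last vowel 'a'. The one such stem in the data (kodopfat → kodopfatal) adds -al, so the same rule applies.
So lofak → lofakal.

lofakal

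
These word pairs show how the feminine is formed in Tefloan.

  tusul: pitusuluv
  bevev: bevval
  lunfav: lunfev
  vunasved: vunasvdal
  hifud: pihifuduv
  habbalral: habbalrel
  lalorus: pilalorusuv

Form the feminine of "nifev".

lunfav and bevev both end in -v yet inflect differently (lunfev, bevval), so the final letter is not what conditions the rule; the last vowel is.
"nifev" has last vowel 'e'. The stems whose last vowel is 'e' (bevev → bevval, vunasved → vunasvdal) delete the last vowel and add -al.
So nifev → nifval.

nifval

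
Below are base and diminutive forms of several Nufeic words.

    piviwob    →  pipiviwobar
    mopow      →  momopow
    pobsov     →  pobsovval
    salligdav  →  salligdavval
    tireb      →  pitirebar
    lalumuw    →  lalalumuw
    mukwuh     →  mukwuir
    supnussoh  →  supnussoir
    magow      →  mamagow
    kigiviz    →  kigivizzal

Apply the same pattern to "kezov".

piviwob and supnussoh both have last vowel 'o' yet inflect differently (pipiviwobar, supnussoir), so the last vowel is not what conditions the rule; the final letter is.
"kezov" ends in -v. The stems ending in -v (pobsov → pobsovval, salligdav → salligdavval) double the final consonant and add -al.
So kezov → kezovval.

kezovval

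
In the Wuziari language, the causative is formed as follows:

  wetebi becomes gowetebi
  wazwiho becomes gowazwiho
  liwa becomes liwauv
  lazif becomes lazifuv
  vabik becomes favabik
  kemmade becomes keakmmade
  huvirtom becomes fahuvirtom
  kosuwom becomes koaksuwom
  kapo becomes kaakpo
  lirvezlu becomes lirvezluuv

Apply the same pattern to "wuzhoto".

wazwiho and kapo both end in -o yet inflect differently (gowazwiho, kaakpo), so the final letter is not what conditions the rule; the first letter is.
"wuzhoto" begins with w-. The stems beginning with w- (wetebi → gowetebi, wazwiho → gowazwiho) add the prefix go-.
The other patterns: stems beginning with k- insert -ak- after the first vowel; stems beginning with l- add -uv; stems beginning with h- or v- add the prefix fa-.
So wuzhoto → gowuzhoto.

gowuzhoto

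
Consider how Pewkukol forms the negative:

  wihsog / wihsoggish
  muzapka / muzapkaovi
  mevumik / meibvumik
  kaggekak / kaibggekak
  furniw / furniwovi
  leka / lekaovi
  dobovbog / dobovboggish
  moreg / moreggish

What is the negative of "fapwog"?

fapwoggish

mevumik and furniw both have last vowel 'i' yet inflect differently (meibvumik, furniwovi), so the last vowel is not what conditions the rule; the final letter is.
"fapwog" ends in -g. The stems ending in -g (moreg → moreggish, dobovbog → dobovboggish, wihsog → wihsoggish) double the final consonant and add -ish.
The other patterns: stems ending in -k insert -ib- after the first vowel; stems ending in -a or -w add -ovi.
So fapwog → fapwoggish.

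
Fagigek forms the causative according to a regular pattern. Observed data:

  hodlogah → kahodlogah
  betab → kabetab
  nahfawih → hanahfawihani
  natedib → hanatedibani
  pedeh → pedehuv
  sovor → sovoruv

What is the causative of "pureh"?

purehuv

hodlogah and nahfawih both end in -h yet inflect differently (kahodlogah, hanahfawihani), so the final letter is not what conditions the rule; the last vowel is.
"pureh" has last vowel 'e'. The one such stem in the data (pedeh → pedehuv) adds -uv, so the same rule applies.
The other patterns: stems whose last vowel is 'a' add the prefix ka-; stems whose last vowel is 'i' add ha- … -ani around the stem.
So pureh → purehuv.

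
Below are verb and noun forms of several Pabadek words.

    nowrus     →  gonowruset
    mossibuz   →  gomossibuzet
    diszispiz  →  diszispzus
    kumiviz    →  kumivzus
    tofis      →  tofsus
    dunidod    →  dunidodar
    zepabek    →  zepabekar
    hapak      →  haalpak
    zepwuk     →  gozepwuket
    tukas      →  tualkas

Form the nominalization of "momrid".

momrdus

zepabek and hapak both end in -k yet inflect differently (zepabekar, haalpak), so the final letter is not what conditions the rule; the last vowel is.
"momrid" has last vowel 'i'. The stems whose last vowel is 'i' (kumiviz → kumivzus, diszispiz → diszispzus, tofis → tofsus) delete the last vowel and add -us.
The other patterns: stems whose last vowel is 'e' or 'o' add -ar; stems whose last vowel is 'a' insert -al- after the first vowel; stems whose last vowel is 'u' add go- … -et around the stem.
So momrid → momrdus.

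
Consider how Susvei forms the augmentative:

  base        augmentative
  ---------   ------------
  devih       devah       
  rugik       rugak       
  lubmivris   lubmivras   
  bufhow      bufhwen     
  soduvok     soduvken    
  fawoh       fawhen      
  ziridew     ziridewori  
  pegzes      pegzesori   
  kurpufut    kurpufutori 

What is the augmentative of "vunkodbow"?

vunkodbwen

rugik and soduvok both end in -k yet inflect differently (rugak, soduvken), so the final letter is not what conditions the rule; the last vowel is.
"vunkodbow" has last vowel 'o'. The stems whose last vowel is 'o' (bufhow → bufhwen, soduvok → soduvken, fawoh → fawhen) delete the last vowel and add -en.
The other patterns: stems whose last vowel is 'i' change the last vowel to 'a'; stems whose last vowel is 'e' or 'u' add -ori.
So vunkodbow → vunkodbwen.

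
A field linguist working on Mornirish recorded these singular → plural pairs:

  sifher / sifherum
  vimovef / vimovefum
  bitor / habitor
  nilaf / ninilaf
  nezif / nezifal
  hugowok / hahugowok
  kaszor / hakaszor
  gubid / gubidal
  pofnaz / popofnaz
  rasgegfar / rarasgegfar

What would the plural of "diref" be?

direfum

"diref" has last vowel 'e'. The stems whose last vowel is 'e' (sifher → sifherum, vimovef → vimovefum) add -um.
So diref → direfum.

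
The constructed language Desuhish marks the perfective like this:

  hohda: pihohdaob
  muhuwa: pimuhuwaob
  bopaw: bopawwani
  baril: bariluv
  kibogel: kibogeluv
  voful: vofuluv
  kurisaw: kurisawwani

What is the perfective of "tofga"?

pitofgaob

hohda and kurisaw both have last vowel 'a' yet inflect differently (pihohdaob, kurisawwani), so the last vowel is not what conditions the rule; the final letter is.
"tofga" ends in -a. The stems ending in -a (hohda → pihohdaob, muhuwa → pimuhuwaob) add pi- … -ob around the stem.
So tofga → pitofgaob.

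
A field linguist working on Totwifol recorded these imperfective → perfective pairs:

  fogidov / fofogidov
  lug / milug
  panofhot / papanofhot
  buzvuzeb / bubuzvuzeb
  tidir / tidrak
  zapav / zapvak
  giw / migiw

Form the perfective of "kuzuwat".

kukuzuwat

zapav and fogidov both end in -v yet inflect differently (zapvak, fofogidov), so the final letter is not what conditions the rule; the number of vowels is.
"kuzuwat" has 3 vowels. The stems with 3 vowels (panofhot → papanofhot, fogidov → fofogidov, buzvuzeb → bubuzvuzeb) repeat the first consonant+vowel as a prefix.
So kuzuwat → kukuzuwat.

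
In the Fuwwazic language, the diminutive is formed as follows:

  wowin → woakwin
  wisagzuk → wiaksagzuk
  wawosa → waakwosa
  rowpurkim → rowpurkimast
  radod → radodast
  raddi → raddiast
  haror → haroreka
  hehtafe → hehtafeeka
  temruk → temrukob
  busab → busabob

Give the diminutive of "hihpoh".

wisagzuk and temruk both end in -k yet inflect differently (wiaksagzuk, temrukob), so the final letter is not what conditions the rule; the first letter is.
"hihpoh" begins with h-. The stems beginning with h- (haror → haroreka, hehtafe → hehtafeeka) add -eka.
The other patterns: stems beginning with w- insert -ak- after the first vowel; stems beginning with r- add -ast; stems beginning with b- or t- add -ob.
So hihpoh → hihpoheka.

hihpoheka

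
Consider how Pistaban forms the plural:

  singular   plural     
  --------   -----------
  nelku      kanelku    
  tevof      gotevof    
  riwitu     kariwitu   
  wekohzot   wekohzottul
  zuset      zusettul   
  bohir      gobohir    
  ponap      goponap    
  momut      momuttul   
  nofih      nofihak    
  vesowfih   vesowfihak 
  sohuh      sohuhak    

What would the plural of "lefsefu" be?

kalefsefu

sohuh and riwitu both have last vowel 'u' yet inflect differently (sohuhak, kariwitu), so the last vowel is not what conditions the rule; the final letter is.
"lefsefu" ends in -u. The stems ending in -u (riwitu → kariwitu, nelku → kanelku) add the prefix ka-.
The other patterns: stems ending in -h add -ak; stems ending in -t double the final consonant and add -ul; stems ending in -f, -p or -r add the prefix go-.
So lefsefu → kalefsefu.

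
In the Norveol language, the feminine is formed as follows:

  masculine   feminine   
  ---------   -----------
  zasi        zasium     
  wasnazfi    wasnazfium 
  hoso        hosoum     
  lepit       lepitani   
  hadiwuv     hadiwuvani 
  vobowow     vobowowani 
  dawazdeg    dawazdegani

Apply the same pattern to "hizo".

hizoum

zasi and lepit both have last vowel 'i' yet inflect differently (zasium, lepitani), so the last vowel is not what conditions the rule; whether the stem ends in a vowel or a consonant is.
"hizo" ends in a vowel. The stems ending in a vowel (zasi → zasium, wasnazfi → wasnazfium, hoso → hosoum) add -um.
The other pattern: stems ending in a consonant add -ani.
So hizo → hizoum.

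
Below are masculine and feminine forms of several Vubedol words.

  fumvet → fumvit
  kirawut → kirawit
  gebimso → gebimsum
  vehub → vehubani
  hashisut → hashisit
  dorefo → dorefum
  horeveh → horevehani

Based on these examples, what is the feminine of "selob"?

selobani

fumvet and horeveh both have last vowel 'e' yet inflect differently (fumvit, horevehani), so the last vowel is not what conditions the rule; the final letter is.
"selob" ends in -b. The one such stem in the data (vehub → vehubani) adds -ani, so the same rule applies.
So selob → selobani.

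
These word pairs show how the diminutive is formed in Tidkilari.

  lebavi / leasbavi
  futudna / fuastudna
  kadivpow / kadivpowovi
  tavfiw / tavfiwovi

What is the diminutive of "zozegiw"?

tavfiw and lebavi both have last vowel 'i' yet inflect differently (tavfiwovi, leasbavi), so the last vowel is not what conditions the rule; whether the stem ends in a vowel or a consonant is.
"zozegiw" ends in a consonant. The stems ending in a consonant (tavfiw → tavfiwovi, kadivpow → kadivpowovi) add -ovi.
So zozegiw → zozegiwovi.

zozegiwovi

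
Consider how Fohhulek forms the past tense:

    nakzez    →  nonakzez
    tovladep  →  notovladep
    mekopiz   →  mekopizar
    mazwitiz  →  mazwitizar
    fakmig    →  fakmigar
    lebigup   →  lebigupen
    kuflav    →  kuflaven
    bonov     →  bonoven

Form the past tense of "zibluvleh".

"zibluvleh" has last vowel 'e'. The stems whose last vowel is 'e' (nakzez → nonakzez, tovladep → notovladep) add the prefix no-.
The other patterns: stems whose last vowel is 'i' add -ar; stems whose last vowel is 'a', 'o' or 'u' add -en.
So zibluvleh → nozibluvleh.

nozibluvleh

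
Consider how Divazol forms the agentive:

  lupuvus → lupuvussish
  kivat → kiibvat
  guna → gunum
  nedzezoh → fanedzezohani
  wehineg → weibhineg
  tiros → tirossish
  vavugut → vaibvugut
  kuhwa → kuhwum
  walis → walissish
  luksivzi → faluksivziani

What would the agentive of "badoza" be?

nedzezoh and tiros both have last vowel 'o' yet inflect differently (fanedzezohani, tirossish), so the last vowel is not what conditions the rule; the final letter is.
"badoza" ends in -a. The stems ending in -a (guna → gunum, kuhwa → kuhwum) drop the final letter and add -um.
The other patterns: stems ending in -h or -i add fa- … -ani around the stem; stems ending in -s double the final consonant and add -ish; stems ending in -g or -t insert -ib- after the first vowel.
So badoza → badozum.

badozum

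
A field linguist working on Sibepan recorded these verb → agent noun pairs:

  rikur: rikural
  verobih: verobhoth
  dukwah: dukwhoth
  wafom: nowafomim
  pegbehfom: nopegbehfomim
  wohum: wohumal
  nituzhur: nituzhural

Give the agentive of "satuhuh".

wohum and wafom both end in -m yet inflect differently (wohumal, nowafomim), so the final letter is not what conditions the rule; the last vowel is.
"satuhuh" has last vowel 'u'. The stems whose last vowel is 'u' (nituzhur → nituzhural, rikur → rikural, wohum → wohumal) add -al.
The other patterns: stems whose last vowel is 'o' add no- … -im around the stem; stems whose last vowel is 'a' or 'i' delete the last vowel and add -oth.
So satuhuh → satuhuhal.

satuhuhal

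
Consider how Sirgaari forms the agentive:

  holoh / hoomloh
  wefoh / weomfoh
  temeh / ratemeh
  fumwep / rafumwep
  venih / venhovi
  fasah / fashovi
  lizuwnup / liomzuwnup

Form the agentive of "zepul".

zeompul

fasah and temeh both end in -h yet inflect differently (fashovi, ratemeh), so the final letter is not what conditions the rule; the last vowel is.
"zepul" has last vowel 'u'. The one such stem in the data (lizuwnup → liomzuwnup) inserts -om- after the first vowel (as do wefoh, holoh), so the same rule applies.
So zepul → zeompul.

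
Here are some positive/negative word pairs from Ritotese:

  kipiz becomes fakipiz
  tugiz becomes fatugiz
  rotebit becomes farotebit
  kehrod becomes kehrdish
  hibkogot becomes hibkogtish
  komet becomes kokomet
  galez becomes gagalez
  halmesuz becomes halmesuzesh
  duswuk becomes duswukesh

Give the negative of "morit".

rotebit and hibkogot both end in -t yet inflect differently (farotebit, hibkogtish), so the final letter is not what conditions the rule; the last vowel is.
"morit" has last vowel 'i'. The stems whose last vowel is 'i' (kipiz → fakipiz, tugiz → fatugiz, rotebit → farotebit) add the prefix fa-.
The other patterns: stems whose last vowel is 'o' delete the last vowel and add -ish; stems whose last vowel is 'e' repeat the first consonant+vowel as a prefix; stems whose last vowel is 'u' add -esh.
So morit → famorit.

famorit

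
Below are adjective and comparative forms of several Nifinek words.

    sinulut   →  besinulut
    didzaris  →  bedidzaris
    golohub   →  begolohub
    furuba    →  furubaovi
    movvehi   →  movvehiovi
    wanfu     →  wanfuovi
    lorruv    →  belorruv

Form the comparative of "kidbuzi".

wanfu and golohub both have last vowel 'u' yet inflect differently (wanfuovi, begolohub), so the last vowel is not what conditions the rule; whether the stem ends in a vowel or a consonant is.
"kidbuzi" ends in a vowel. The stems ending in a vowel (movvehi → movvehiovi, furuba → furubaovi, wanfu → wanfuovi) add -ovi.
The other pattern: stems ending in a consonant add the prefix be-.
So kidbuzi → kidbuziovi.

kidbuziovi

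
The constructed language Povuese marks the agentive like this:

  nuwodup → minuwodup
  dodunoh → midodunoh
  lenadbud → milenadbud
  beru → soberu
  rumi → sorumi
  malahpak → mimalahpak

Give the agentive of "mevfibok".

"mevfibok" ends in a consonant. The stems ending in a consonant (nuwodup → minuwodup, lenadbud → milenadbud, dodunoh → midodunoh) add the prefix mi-.
The other pattern: stems ending in a vowel add the prefix so-.
So mevfibok → mimevfibok.

mimevfibok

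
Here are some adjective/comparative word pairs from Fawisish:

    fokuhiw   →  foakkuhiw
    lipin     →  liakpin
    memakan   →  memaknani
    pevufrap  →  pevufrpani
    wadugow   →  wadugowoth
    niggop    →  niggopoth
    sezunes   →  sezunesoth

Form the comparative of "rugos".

rugosoth

lipin and memakan both end in -n yet inflect differently (liakpin, memaknani), so the final letter is not what conditions the rule; the last vowel is.
"rugos" has last vowel 'o'. The stems whose last vowel is 'o' (wadugow → wadugowoth, niggop → niggopoth) add -oth.
The other patterns: stems whose last vowel is 'i' insert -ak- after the first vowel; stems whose last vowel is 'a' delete the last vowel and add -ani.
So rugos → rugosoth.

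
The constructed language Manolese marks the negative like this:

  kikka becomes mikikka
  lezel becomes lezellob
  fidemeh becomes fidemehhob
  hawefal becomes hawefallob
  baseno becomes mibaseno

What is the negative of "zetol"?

"zetol" ends in a consonant. The stems ending in a consonant (lezel → lezellob, hawefal → hawefallob, fidemeh → fidemehhob) double the final consonant and add -ob.
So zetol → zetollob.

zetollob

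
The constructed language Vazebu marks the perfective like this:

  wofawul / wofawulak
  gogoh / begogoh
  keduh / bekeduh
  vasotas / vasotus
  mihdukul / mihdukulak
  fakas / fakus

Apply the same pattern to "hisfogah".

behisfogah

wofawul and keduh both have last vowel 'u' yet inflect differently (wofawulak, bekeduh), so the last vowel is not what conditions the rule; the final letter is.
"hisfogah" ends in -h. The stems ending in -h (gogoh → begogoh, keduh → bekeduh) add the prefix be-.
The other patterns: stems ending in -l add -ak; stems ending in -s change the last vowel to 'u'.
So hisfogah → behisfogah.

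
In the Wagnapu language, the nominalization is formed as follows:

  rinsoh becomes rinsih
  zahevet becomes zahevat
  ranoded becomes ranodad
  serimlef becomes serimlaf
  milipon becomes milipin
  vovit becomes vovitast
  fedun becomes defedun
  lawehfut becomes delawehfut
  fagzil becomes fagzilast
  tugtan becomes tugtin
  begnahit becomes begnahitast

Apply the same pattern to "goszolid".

begnahit and zahevet both end in -t yet inflect differently (begnahitast, zahevat), so the final letter is not what conditions the rule; the last vowel is.
"goszolid" has last vowel 'i'. The stems whose last vowel is 'i' (fagzil → fagzilast, begnahit → begnahitast, vovit → vovitast) add -ast.
So goszolid → goszolidast.

goszolidast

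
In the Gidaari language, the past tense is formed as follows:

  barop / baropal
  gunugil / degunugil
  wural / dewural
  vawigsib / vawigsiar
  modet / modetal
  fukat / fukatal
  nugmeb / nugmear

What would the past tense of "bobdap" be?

vawigsib and gunugil both have last vowel 'i' yet inflect differently (vawigsiar, degunugil), so the last vowel is not what conditions the rule; the final letter is.
"bobdap" ends in -p. The one such stem in the data (barop → baropal) adds -al, so the same rule applies.
The other patterns: stems ending in -b drop the final letter and add -ar; stems ending in -l add the prefix de-.
So bobdap → bobdapal.

bobdapal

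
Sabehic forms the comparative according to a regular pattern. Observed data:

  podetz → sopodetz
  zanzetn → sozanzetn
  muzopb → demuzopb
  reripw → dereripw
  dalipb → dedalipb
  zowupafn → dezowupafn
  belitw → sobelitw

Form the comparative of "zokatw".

sozokatw

zanzetn and zowupafn both end in -n yet inflect differently (sozanzetn, dezowupafn), so the final letter is not what conditions the rule; the second-to-last letter is.
"zokatw" has second-to-last letter 't'. The stems whose second-to-last letter is 't' (podetz → sopodetz, zanzetn → sozanzetn, belitw → sobelitw) add the prefix so-.
The other pattern: stems whose second-to-last letter is 'f' or 'p' add the prefix de-.
So zokatw → sozokatw.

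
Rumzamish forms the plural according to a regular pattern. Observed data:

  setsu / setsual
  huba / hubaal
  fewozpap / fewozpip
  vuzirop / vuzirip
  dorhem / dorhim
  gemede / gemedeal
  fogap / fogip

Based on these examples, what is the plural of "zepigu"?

gemede and dorhem both have last vowel 'e' yet inflect differently (gemedeal, dorhim), so the last vowel is not what conditions the rule; whether the stem ends in a vowel or a consonant is.
"zepigu" ends in a vowel. The stems ending in a vowel (gemede → gemedeal, setsu → setsual, huba → hubaal) add -al.
The other pattern: stems ending in a consonant change the last vowel to 'i'.
So zepigu → zepigual.

zepigual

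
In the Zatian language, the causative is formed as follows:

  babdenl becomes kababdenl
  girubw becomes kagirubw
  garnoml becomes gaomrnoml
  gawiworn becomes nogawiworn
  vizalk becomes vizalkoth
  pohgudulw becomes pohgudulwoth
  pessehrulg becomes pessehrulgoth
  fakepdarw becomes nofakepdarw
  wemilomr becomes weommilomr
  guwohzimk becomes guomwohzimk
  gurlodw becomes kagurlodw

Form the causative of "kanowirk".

pohgudulw and fakepdarw both end in -w yet inflect differently (pohgudulwoth, nofakepdarw), so the final letter is not what conditions the rule; the second-to-last letter is.
"kanowirk" has second-to-last letter 'r'. The stems whose second-to-last letter is 'r' (fakepdarw → nofakepdarw, gawiworn → nogawiworn) add the prefix no-.
So kanowirk → nokanowirk.

nokanowirk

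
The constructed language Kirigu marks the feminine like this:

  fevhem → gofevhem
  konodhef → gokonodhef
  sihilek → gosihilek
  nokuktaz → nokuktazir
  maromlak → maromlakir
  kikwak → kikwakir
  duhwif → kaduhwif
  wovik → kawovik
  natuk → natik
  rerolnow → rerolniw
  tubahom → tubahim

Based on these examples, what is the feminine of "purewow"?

sihilek and maromlak both end in -k yet inflect differently (gosihilek, maromlakir), so the final letter is not what conditions the rule; the last vowel is.
"purewow" has last vowel 'o'. The stems whose last vowel is 'o' (rerolnow → rerolniw, tubahom → tubahim) change the last vowel to 'i'.
So purewow → purewiw.

purewiw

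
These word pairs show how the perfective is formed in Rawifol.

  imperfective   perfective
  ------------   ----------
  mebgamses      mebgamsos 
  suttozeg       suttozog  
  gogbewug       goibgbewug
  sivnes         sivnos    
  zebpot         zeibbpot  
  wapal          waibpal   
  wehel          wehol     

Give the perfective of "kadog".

wehel and wapal both end in -l yet inflect differently (wehol, waibpal), so the final letter is not what conditions the rule; the last vowel is.
"kadog" has last vowel 'o'. The one such stem in the data (zebpot → zeibbpot) inserts -ib- after the first vowel (as do wapal, gogbewug), so the same rule applies.
The other pattern: stems whose last vowel is 'e' change the last vowel to 'o'.
So kadog → kaibdog.

kaibdog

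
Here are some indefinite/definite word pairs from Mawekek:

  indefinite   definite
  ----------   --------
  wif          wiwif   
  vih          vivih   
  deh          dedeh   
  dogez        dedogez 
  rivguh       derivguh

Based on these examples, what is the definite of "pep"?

"pep" has 1 vowel. The stems with 1 vowel (wif → wiwif, vih → vivih, deh → dedeh) repeat the first consonant+vowel as a prefix.
The other pattern: stems with 2 vowels add the prefix de-.
So pep → pepep.

pepep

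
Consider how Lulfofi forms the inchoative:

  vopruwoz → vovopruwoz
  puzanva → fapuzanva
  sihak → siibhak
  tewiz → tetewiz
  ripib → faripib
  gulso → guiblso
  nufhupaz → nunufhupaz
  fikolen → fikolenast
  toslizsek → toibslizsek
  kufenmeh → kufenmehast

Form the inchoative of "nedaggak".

neibdaggak

"nedaggak" ends in -k. The stems ending in -k (sihak → siibhak, toslizsek → toibslizsek) insert -ib- after the first vowel.
So nedaggak → neibdaggak.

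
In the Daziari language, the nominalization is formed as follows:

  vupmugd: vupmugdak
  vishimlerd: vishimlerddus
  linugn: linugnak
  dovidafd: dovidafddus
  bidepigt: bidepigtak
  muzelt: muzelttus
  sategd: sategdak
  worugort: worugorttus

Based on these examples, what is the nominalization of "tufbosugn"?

vupmugd and dovidafd both end in -d yet inflect differently (vupmugdak, dovidafddus), so the final letter is not what conditions the rule; the second-to-last letter is.
"tufbosugn" has second-to-last letter 'g'. The stems whose second-to-last letter is 'g' (vupmugd → vupmugdak, sategd → sategdak, linugn → linugnak) add -ak.
The other pattern: stems whose second-to-last letter is 'f', 'l' or 'r' double the final consonant and add -us.
So tufbosugn → tufbosugnak.

tufbosugnak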